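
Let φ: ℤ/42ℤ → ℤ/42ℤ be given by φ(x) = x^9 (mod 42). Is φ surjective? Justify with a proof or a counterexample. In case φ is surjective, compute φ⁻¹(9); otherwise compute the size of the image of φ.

18

φ(2): Repeated squaring mod 42: 2^1 ≡ 2, 2^2 ≡ 2² = 4, 2^4 ≡ 4² = 16, 2^8 ≡ 16² = 256 ≡ 4. Since 9 = 8 + 1, 2^9 ≡ 4·2: 4·2 = 8. So 2^9 ≡ 8 (mod 42).
φ(8): Repeated squaring mod 42: 8^1 ≡ 8, 8^2 ≡ 8² = 64 ≡ 22, 8^4 ≡ 22² = 484 ≡ 22, 8^8 ≡ 22² = 484 ≡ 22. Since 9 = 8 + 1, 8^9 ≡ 22·8: 22·8 = 176 ≡ 8. So 8^9 ≡ 8 (mod 42).
So φ(2) = φ(8) = 8 while 2 ≠ 8, thus φ is not injective.
A non-injective map from the 42-element set ℤ/42ℤ to itself takes at most 41 distinct values, so it cannot be surjective. So φ is not surjective.
Since φ is not surjective, we determine |image(φ)|. Computing x^9 mod 42 for each x (by repeated squaring, reducing mod 42 at every step), the values φ(0), φ(1), …, φ(41) are: 0, 1, 8, 27, 22, 41, 6, 7, 8, 15, 34, 29, 6, 13, 14, 15, 22, 41, 36, 13, 20, 21, 22, 29, 6, 1, 20, 27, 28, 29, 36, 13, 8, 27, 34, 35, 36, 1, 20, 15, 34, 41.
The distinct values are {0, 1, 6, 7, 8, 13, 14, 15, 20, 21, 22, 27, 28, 29, 34, 35, 36, 41}; there are 18 of them.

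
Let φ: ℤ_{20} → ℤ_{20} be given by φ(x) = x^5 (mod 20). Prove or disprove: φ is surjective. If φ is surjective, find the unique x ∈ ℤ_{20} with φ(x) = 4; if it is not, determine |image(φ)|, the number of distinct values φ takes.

15

φ(0) = 0^5 = 0.
φ(10): Repeated squaring mod 20: 10^1 ≡ 10, 10^2 ≡ 10² = 100 ≡ 0, 10^4 ≡ 0² = 0. Since 5 = 4 + 1, 10^5 ≡ 0·10: 0·10 = 0. So 10^5 ≡ 0 (mod 20).
So φ(0) = φ(10) = 0 while 0 ≠ 10, hence φ is not injective.
A non-injective map from the 20-element set ℤ_{20} to itself takes at most 19 distinct values, so it cannot be surjective. So φ is not surjective.
Since φ is not surjective, we determine |image(φ)|. Computing x^5 mod 20 for each x (by repeated squaring, reducing mod 20 at every step), the values φ(0), φ(1), …, φ(19) are: 0, 1, 12, 3, 4, 5, 16, 7, 8, 9, 0, 11, 12, 13, 4, 15, 16, 17, 8, 19.
The distinct values are {0, 1, 3, 4, 5, 7, 8, 9, 11, 12, 13, 15, 16, 17, 19}; there are 15 of them.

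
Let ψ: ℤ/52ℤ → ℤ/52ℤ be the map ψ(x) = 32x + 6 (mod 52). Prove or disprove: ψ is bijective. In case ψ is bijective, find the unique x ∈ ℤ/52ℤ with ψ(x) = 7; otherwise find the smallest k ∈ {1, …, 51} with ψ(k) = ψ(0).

13

We have gcd(32, 52) = 4 > 1. Taking x_1 = 0 and x_2 = 13: ψ(0) = 6 and ψ(13) = 32·13 + 6 = 422 ≡ 6 (mod 52).
So ψ(0) = ψ(13) while 0 ≠ 13, hence ψ is not injective, hence not bijective.
Since ψ is not bijective, we find the least positive k with ψ(k) = ψ(0): this means 32k ≡ 0 (mod 52), i.e. 52 ∣ 32k. Since gcd(32, 52) = 4, dividing through by 4 this holds exactly when 13 ∣ 8k, and as gcd(8, 13) = 1, exactly when 13 ∣ k.
The smallest positive such k is 13.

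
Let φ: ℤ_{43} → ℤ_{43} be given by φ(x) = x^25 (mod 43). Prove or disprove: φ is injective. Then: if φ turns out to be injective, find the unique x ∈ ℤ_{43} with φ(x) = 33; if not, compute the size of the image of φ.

Since 43 is prime, the nonzero elements of ℤ_{43} form a cyclic group of order 42.
As gcd(25, 42) = 1, raising to the 25th power is a bijection on this group: if x_1^25 ≡ x_2^25 then (x_1x_2^{−1})^25 = 1, and the only element of order dividing gcd(25, 42) = 1 is 1, so x_1 = x_2.
With φ(0) = 0 this makes φ injective on all of ℤ_{43}, hence bijective (finite equal-size domain and codomain). In particular φ is injective.
Since φ is injective, we find the preimage of 33. The inverse of x ↦ x^25 on (ℤ_{43})^× is x ↦ x^37, because 25·37 = 925 = 22·42 + 1 ≡ 1 (mod 42) and x^{42} = 1 for x ≠ 0 (Fermat). So φ⁻¹(33) = 33^37 mod 43.
Repeated squaring mod 43: 33^1 ≡ 33, 33^2 ≡ 33² = 1089 ≡ 14, 33^4 ≡ 14² = 196 ≡ 24, 33^8 ≡ 24² = 576 ≡ 17, 33^16 ≡ 17² = 289 ≡ 31, 33^32 ≡ 31² = 961 ≡ 15. Since 37 = 32 + 4 + 1, 33^37 ≡ 15·24·33: 15·24 = 360 ≡ 16, then 16·33 = 528 ≡ 12. So 33^37 ≡ 12 (mod 43).
Hence φ⁻¹(33) = 12.

12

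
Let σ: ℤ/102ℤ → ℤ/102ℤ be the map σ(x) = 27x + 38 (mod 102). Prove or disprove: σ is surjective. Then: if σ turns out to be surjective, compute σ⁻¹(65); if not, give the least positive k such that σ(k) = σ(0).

Since gcd(27, 102) = 3, we have 27x ≡ 0 (mod 3) for all x, so σ(x) ≡ 2 (mod 3).
But 0 ≢ 2 (mod 3), so 0 ∈ ℤ/102ℤ has no preimage. Thus σ is not surjective.
Since σ is not surjective, we find the least positive k with σ(k) = σ(0): this means 27k ≡ 0 (mod 102), i.e. 102 ∣ 27k. Since gcd(27, 102) = 3, dividing through by 3 this holds exactly when 34 ∣ 9k, and as gcd(9, 34) = 1, exactly when 34 ∣ k.
The smallest positive such k is 34.

34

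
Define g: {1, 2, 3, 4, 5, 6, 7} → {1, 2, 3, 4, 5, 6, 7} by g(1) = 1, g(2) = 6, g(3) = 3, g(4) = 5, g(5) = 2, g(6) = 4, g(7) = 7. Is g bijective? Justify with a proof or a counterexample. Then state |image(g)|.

The values 1, 6, 3, 5, 2, 4, 7 are a permutation of {1, 2, 3, 4, 5, 6, 7}: each element appears exactly once.
So g is injective and surjective, hence bijective.
The image of g is {1, 2, 3, 4, 5, 6, 7}, which has 7 elements.

7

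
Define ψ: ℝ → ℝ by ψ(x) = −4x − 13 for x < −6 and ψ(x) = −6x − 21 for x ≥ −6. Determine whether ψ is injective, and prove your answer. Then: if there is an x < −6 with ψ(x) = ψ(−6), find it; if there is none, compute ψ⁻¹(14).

Both pieces are strictly decreasing (slopes −4 and −6), so each is injective on its own interval.
The left piece maps (−∞, −6) onto (11, ∞); the right piece maps [−6, ∞) onto (−∞, 15].
These images overlap. In particular ψ(−6) = 15 (right piece), and solving −4x − 13 = 15 on the left piece gives x = −7 < −6.
So ψ(−7) = ψ(−6) with −7 ≠ −6, and ψ is not injective. This x = −7 is the requested value below −6.

-7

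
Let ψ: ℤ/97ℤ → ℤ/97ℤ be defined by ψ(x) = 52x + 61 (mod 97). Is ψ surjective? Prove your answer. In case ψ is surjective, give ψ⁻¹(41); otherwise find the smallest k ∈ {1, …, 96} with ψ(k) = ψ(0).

22

Recall: surjectivity means every element of the codomain has a preimage under ψ.
Since gcd(52, 97) = 1, 52 is invertible modulo 97. Euclid's algorithm: 97 = 1·52 + 45, 52 = 1·45 + 7, 45 = 6·7 + 3, 7 = 2·3 + 1; back-substituting gives 1 = 28·52 − 15·97, so 52⁻¹ ≡ 28 (mod 97).
Then y ↦ 28(y − 61) is a two-sided inverse to ψ, so every y ∈ ℤ/97ℤ has a preimage.
Hence ψ is surjective.
Since ψ is surjective, we compute ψ⁻¹(41): solve 52x + 61 ≡ 41 (mod 97), i.e. 52x ≡ 77 (mod 97).
Multiplying by 52⁻¹ = 28 gives x ≡ 28·77 = 2156 = 22·97 + 22 ≡ 22 (mod 97).
Check: ψ(22) = 52·22 + 61 = 1205 = 12·97 + 41 ≡ 41 (mod 97).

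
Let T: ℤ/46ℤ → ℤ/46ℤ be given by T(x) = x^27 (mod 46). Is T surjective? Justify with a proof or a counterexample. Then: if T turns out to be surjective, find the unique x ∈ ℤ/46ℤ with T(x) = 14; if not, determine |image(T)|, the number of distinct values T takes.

Computing x^27 mod 46 for each x (by repeated squaring, reducing mod 46 at every step), the values T(0), T(1), …, T(45) are: 0, 1, 32, 13, 12, 43, 2, 17, 16, 31, 42, 5, 18, 27, 38, 7, 6, 21, 26, 11, 10, 37, 22, 23, 24, 9, 36, 35, 20, 25, 40, 39, 8, 19, 28, 41, 4, 15, 30, 29, 44, 3, 34, 33, 14, 45.
Every element of ℤ/46ℤ appears exactly once in this list, so T is a bijection, and in particular surjective.
Since T is surjective, we read off the preimage of 14 from the same table: T(44) = 14, so T⁻¹(14) = 44.

44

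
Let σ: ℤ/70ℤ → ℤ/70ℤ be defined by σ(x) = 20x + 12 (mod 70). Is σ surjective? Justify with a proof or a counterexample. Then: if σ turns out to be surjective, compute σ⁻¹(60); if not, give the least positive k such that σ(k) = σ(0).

Recall that surjectivity means every element of the codomain has a preimage under σ.
Since gcd(20, 70) = 10, we have 20x ≡ 0 (mod 10) for all x, so σ(x) ≡ 2 (mod 10).
But 0 ≢ 2 (mod 10), so 0 ∈ ℤ/70ℤ has no preimage. Therefore σ is not surjective.
Since σ is not surjective, we find the least positive k with σ(k) = σ(0): this means 20k ≡ 0 (mod 70), i.e. 70 ∣ 20k. Since gcd(20, 70) = 10, dividing through by 10 this holds exactly when 7 ∣ 2k, and as gcd(2, 7) = 1, exactly when 7 ∣ k.
The smallest positive such k is 7.

7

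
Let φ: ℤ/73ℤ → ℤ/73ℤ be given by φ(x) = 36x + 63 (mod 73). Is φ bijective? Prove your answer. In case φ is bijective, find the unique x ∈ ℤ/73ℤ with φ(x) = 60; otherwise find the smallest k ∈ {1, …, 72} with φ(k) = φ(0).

6

If φ(s) = φ(t), then 36s ≡ 36t (mod 73). Because gcd(36, 73) = 1, we may cancel 36 to get s ≡ t (mod 73).
We now compute 36⁻¹ mod 73 explicitly. Euclid's algorithm: 73 = 2·36 + 1; back-substituting gives 1 = 71·36 − 35·73, so 36⁻¹ ≡ 71 (mod 73).
Then y ↦ 71(y − 63) is a two-sided inverse to φ, so every y ∈ ℤ/73ℤ has a preimage.
Thus φ is bijective.
Since φ is bijective, we compute φ⁻¹(60): solve 36x + 63 ≡ 60 (mod 73), i.e. 36x ≡ 70 (mod 73).
Multiplying by 36⁻¹ = 71 gives x ≡ 71·70 = 4970 = 68·73 + 6 ≡ 6 (mod 73).
Check: φ(6) = 36·6 + 63 = 279 = 3·73 + 60 ≡ 60 (mod 73).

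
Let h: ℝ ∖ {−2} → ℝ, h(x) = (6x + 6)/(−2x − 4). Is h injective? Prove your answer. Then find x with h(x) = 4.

-11/7

Suppose h(u) = h(v). Cross-multiplying: (6u + 6)(−2v − 4) = (6v + 6)(−2u − 4).
Expanding both sides and cancelling the symmetric terms leaves −12·(u − v) = 0. Since −12 ≠ 0, u = v. Hence h is injective.
Solving h(x) = 4: cross-multiplying gives 6x + 6 = 4(−2x − 4), which rearranges to 14x = −22, so x = −11/7.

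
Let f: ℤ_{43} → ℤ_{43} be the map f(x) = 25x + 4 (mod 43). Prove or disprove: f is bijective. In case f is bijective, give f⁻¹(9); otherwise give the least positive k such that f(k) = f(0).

Suppose f(a) = f(b) in ℤ_{43}. Then 25a + 4 ≡ 25b + 4 (mod 43), so 25(a − b) ≡ 0 (mod 43).
Since gcd(25, 43) = 1, 25 is invertible modulo 43, thus a − b ≡ 0 (mod 43), i.e. a = b.
We now compute 25⁻¹ mod 43 explicitly. Euclid's algorithm: 43 = 1·25 + 18, 25 = 1·18 + 7, 18 = 2·7 + 4, 7 = 1·4 + 3, 4 = 1·3 + 1; back-substituting gives 1 = 31·25 − 18·43, so 25⁻¹ ≡ 31 (mod 43).
For any y ∈ ℤ_{43}, x = 31(y − 4) mod 43 satisfies f(x) = 25·31(y − 4) + 4 ≡ y (since 25·31 ≡ 1 mod 43). So every y has a preimage.
Thus f is bijective.
Since f is bijective, we compute f⁻¹(9): solve 25x + 4 ≡ 9 (mod 43), i.e. 25x ≡ 5 (mod 43).
Multiplying by 25⁻¹ = 31 gives x ≡ 31·5 = 155 = 3·43 + 26 ≡ 26 (mod 43).
Check: f(26) = 25·26 + 4 = 654 = 15·43 + 9 ≡ 9 (mod 43).

26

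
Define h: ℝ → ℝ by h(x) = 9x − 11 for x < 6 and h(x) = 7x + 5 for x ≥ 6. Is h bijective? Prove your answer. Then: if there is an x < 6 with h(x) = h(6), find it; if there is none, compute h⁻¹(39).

50/9

Both pieces are strictly increasing (slopes 9 and 7), so each is injective on its own interval.
The left piece maps (−∞, 6) onto (−∞, 43); the right piece maps [6, ∞) onto [47, ∞).
The images leave a gap (43 has no preimage), so h is not surjective, hence not bijective.
Because the two images are disjoint, no x < 6 has h(x) = h(6), so we compute h⁻¹(39): 39 lies in (−∞, 43), so solve 9x − 11 = 39: x = (39 + 11)/9 = 50/9.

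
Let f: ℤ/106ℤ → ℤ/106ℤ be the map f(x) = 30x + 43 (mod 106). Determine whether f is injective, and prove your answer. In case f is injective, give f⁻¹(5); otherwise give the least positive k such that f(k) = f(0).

We have gcd(30, 106) = 2 > 1. Taking s = 0 and t = 53: f(0) = 43 and f(53) = 30·53 + 43 = 1633 ≡ 43 (mod 106).
So f(0) = f(53) while 0 ≠ 53, so f is not injective.
Since f is not injective, we find the least positive k with f(k) = f(0): this means 30k ≡ 0 (mod 106), i.e. 106 ∣ 30k. Since gcd(30, 106) = 2, dividing through by 2 this holds exactly when 53 ∣ 15k, and as gcd(15, 53) = 1, exactly when 53 ∣ k.
The smallest positive such k is 53.

53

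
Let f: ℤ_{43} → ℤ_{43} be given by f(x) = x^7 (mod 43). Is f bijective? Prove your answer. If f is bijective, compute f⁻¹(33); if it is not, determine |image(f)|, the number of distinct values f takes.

f(1) = 1^7 = 1.
f(4): Repeated squaring mod 43: 4^1 ≡ 4, 4^2 ≡ 4² = 16, 4^4 ≡ 16² = 256 ≡ 41. Since 7 = 4 + 2 + 1, 4^7 ≡ 41·16·4: 41·16 = 656 ≡ 11, then 11·4 = 44 ≡ 1. So 4^7 ≡ 1 (mod 43).
So f(1) = f(4) = 1 while 1 ≠ 4, so f is not injective, hence not bijective.
Since f is not bijective, we determine |image(f)|. Computing x^7 mod 43 for each x (by repeated squaring, reducing mod 43 at every step), the values f(0), f(1), …, f(42) are: 0, 1, 42, 37, 1, 37, 6, 7, 42, 36, 6, 1, 37, 36, 36, 36, 1, 36, 7, 37, 37, 1, 42, 6, 6, 36, 7, 42, 7, 7, 7, 6, 42, 37, 7, 1, 36, 37, 6, 42, 6, 1, 42.
The distinct values are {0, 1, 6, 7, 36, 37, 42}; there are 7 of them.

7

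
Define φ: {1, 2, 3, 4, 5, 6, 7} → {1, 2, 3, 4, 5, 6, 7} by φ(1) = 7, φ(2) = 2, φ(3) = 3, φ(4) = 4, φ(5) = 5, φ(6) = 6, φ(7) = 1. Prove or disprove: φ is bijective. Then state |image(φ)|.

7

The values 7, 2, 3, 4, 5, 6, 1 are a permutation of {1, 2, 3, 4, 5, 6, 7}: each element appears exactly once.
So φ is injective and surjective, hence bijective.
The image of φ is {1, 2, 3, 4, 5, 6, 7}, which has 7 elements.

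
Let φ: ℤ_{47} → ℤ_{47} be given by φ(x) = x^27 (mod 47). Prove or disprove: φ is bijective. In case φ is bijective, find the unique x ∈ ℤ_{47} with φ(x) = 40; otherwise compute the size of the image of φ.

39

Since 47 is prime, the nonzero elements of ℤ_{47} form a cyclic group of order 46.
As gcd(27, 46) = 1, raising to the 27th power is a bijection on this group: if s^27 ≡ t^27 then (st^{−1})^27 = 1, and the only element of order dividing gcd(27, 46) = 1 is 1, so s = t.
With φ(0) = 0 this makes φ injective on all of ℤ_{47}, hence bijective (finite equal-size domain and codomain). In particular φ is bijective.
Since φ is bijective, we find the preimage of 40. The inverse of x ↦ x^27 on (ℤ_{47})^× is x ↦ x^29, because 27·29 = 783 = 17·46 + 1 ≡ 1 (mod 46) and x^{46} = 1 for x ≠ 0 (Fermat). So φ⁻¹(40) = 40^29 mod 47.
Repeated squaring mod 47: 40^1 ≡ 40, 40^2 ≡ 40² = 1600 ≡ 2, 40^4 ≡ 2² = 4, 40^8 ≡ 4² = 16, 40^16 ≡ 16² = 256 ≡ 21. Since 29 = 16 + 8 + 4 + 1, 40^29 ≡ 21·16·4·40: 21·16 = 336 ≡ 7, then 7·4 = 28, then 28·40 = 1120 ≡ 39. So 40^29 ≡ 39 (mod 47).
Hence φ⁻¹(40) = 39.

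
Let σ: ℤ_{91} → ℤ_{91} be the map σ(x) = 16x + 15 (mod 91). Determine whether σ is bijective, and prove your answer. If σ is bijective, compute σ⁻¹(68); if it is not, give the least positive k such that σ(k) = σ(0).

9

Recall: injectivity means: for all s, t in the domain, σ(s) = σ(t) implies s = t.
If σ(s) = σ(t), then 16s ≡ 16t (mod 91). Because gcd(16, 91) = 1, we may cancel 16 to get s ≡ t (mod 91).
We now compute 16⁻¹ mod 91 explicitly. Euclid's algorithm: 91 = 5·16 + 11, 16 = 1·11 + 5, 11 = 2·5 + 1; back-substituting gives 1 = 74·16 − 13·91, so 16⁻¹ ≡ 74 (mod 91).
For any y ∈ ℤ_{91}, x = 74(y − 15) mod 91 satisfies σ(x) = 16·74(y − 15) + 15 ≡ y (since 16·74 ≡ 1 mod 91). So every y has a preimage.
So σ is bijective.
Since σ is bijective, we compute σ⁻¹(68): solve 16x + 15 ≡ 68 (mod 91), i.e. 16x ≡ 53 (mod 91).
Multiplying by 16⁻¹ = 74 gives x ≡ 74·53 = 3922 = 43·91 + 9 ≡ 9 (mod 91).
Check: σ(9) = 16·9 + 15 = 159 = 1·91 + 68 ≡ 68 (mod 91).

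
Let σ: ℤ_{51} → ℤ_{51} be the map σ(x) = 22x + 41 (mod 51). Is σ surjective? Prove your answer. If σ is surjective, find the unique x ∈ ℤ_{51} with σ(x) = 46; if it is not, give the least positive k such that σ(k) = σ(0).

Recall: surjectivity means every element of the codomain has a preimage under σ.
Since gcd(22, 51) = 1, 22 is invertible modulo 51. Euclid's algorithm: 51 = 2·22 + 7, 22 = 3·7 + 1; back-substituting gives 1 = 7·22 − 3·51, so 22⁻¹ ≡ 7 (mod 51).
For any y ∈ ℤ_{51}, x = 7(y − 41) mod 51 satisfies σ(x) = 22·7(y − 41) + 41 ≡ y (since 22·7 ≡ 1 mod 51). So every y has a preimage.
Therefore σ is surjective.
Since σ is surjective, we compute σ⁻¹(46): solve 22x + 41 ≡ 46 (mod 51), i.e. 22x ≡ 5 (mod 51).
Multiplying by 22⁻¹ = 7 gives x ≡ 7·5 = 35 ≡ 35 (mod 51).
Check: σ(35) = 22·35 + 41 = 811 = 15·51 + 46 ≡ 46 (mod 51).

35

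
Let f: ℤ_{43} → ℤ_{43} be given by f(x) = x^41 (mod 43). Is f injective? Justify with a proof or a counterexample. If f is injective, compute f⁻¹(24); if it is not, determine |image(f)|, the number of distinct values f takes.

9

Since 43 is prime, the nonzero elements of ℤ_{43} form a cyclic group of order 42.
As gcd(41, 42) = 1, raising to the 41st power is a bijection on this group: if x_1^41 ≡ x_2^41 then (x_1x_2^{−1})^41 = 1, and the only element of order dividing gcd(41, 42) = 1 is 1, so x_1 = x_2.
With f(0) = 0 this makes f injective on all of ℤ_{43}, hence bijective (finite equal-size domain and codomain). In particular f is injective.
Since f is injective, we find the preimage of 24. The inverse of x ↦ x^41 on (ℤ_{43})^× is x ↦ x^41, because 41·41 = 1681 = 40·42 + 1 ≡ 1 (mod 42) and x^{42} = 1 for x ≠ 0 (Fermat). So f⁻¹(24) = 24^41 mod 43.
Repeated squaring mod 43: 24^1 ≡ 24, 24^2 ≡ 24² = 576 ≡ 17, 24^4 ≡ 17² = 289 ≡ 31, 24^8 ≡ 31² = 961 ≡ 15, 24^16 ≡ 15² = 225 ≡ 10, 24^32 ≡ 10² = 100 ≡ 14. Since 41 = 32 + 8 + 1, 24^41 ≡ 14·15·24: 14·15 = 210 ≡ 38, then 38·24 = 912 ≡ 9. So 24^41 ≡ 9 (mod 43).
Hence f⁻¹(24) = 9.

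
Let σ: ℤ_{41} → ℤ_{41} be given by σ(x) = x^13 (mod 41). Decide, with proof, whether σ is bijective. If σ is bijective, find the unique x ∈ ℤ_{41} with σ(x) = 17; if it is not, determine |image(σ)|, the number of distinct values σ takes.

Since 41 is prime, the nonzero elements of ℤ_{41} form a cyclic group of order 40.
As gcd(13, 40) = 1, raising to the 13th power is a bijection on this group: if u^13 ≡ v^13 then (uv^{−1})^13 = 1, and the only element of order dividing gcd(13, 40) = 1 is 1, so u = v.
With σ(0) = 0 this makes σ injective on all of ℤ_{41}, hence bijective (finite equal-size domain and codomain). In particular σ is bijective.
Since σ is bijective, we find the preimage of 17. The inverse of x ↦ x^13 on (ℤ_{41})^× is x ↦ x^37, because 13·37 = 481 = 12·40 + 1 ≡ 1 (mod 40) and x^{40} = 1 for x ≠ 0 (Fermat). So σ⁻¹(17) = 17^37 mod 41.
Repeated squaring mod 41: 17^1 ≡ 17, 17^2 ≡ 17² = 289 ≡ 2, 17^4 ≡ 2² = 4, 17^8 ≡ 4² = 16, 17^16 ≡ 16² = 256 ≡ 10, 17^32 ≡ 10² = 100 ≡ 18. Since 37 = 32 + 4 + 1, 17^37 ≡ 18·4·17: 18·4 = 72 ≡ 31, then 31·17 = 527 ≡ 35. So 17^37 ≡ 35 (mod 41).
Hence σ⁻¹(17) = 35.

35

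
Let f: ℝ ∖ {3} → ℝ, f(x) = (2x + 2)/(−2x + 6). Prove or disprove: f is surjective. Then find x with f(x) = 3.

If f(x) = −1, cross-multiplying gives −2(2x + 2) = 2(−2x + 6), which simplifies to −4 = 12 — false.  So −1 has no preimage and f is not surjective.
Solving f(x) = 3: cross-multiplying gives 2x + 2 = 3(−2x + 6), which rearranges to 8x = 16, so x = 2.

2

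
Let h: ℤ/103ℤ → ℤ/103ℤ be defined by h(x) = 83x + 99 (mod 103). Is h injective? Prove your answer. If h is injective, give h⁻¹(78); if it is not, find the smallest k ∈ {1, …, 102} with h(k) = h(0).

Recall: h is injective when h(x_1) = h(x_2) forces x_1 = x_2.
If h(x_1) = h(x_2), then 83x_1 ≡ 83x_2 (mod 103). Because gcd(83, 103) = 1, we may cancel 83 to get x_1 ≡ x_2 (mod 103).
Thus h is injective.
We now compute 83⁻¹ mod 103 explicitly. Euclid's algorithm: 103 = 1·83 + 20, 83 = 4·20 + 3, 20 = 6·3 + 2, 3 = 1·2 + 1; back-substituting gives 1 = 36·83 − 29·103, so 83⁻¹ ≡ 36 (mod 103).
Since h is injective, we compute h⁻¹(78): solve 83x + 99 ≡ 78 (mod 103), i.e. 83x ≡ 82 (mod 103).
Multiplying by 83⁻¹ = 36 gives x ≡ 36·82 = 2952 = 28·103 + 68 ≡ 68 (mod 103).
Check: h(68) = 83·68 + 99 = 5743 = 55·103 + 78 ≡ 78 (mod 103).

68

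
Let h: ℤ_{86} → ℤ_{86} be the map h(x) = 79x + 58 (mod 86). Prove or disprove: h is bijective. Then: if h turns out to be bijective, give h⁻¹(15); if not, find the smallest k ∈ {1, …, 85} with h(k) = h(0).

Suppose h(s) = h(t) in ℤ_{86}. Then 79s + 58 ≡ 79t + 58 (mod 86), thus 79(s − t) ≡ 0 (mod 86).
Since gcd(79, 86) = 1, 79 is invertible modulo 86, hence s − t ≡ 0 (mod 86), i.e. s = t.
We now compute 79⁻¹ mod 86 explicitly. Euclid's algorithm: 86 = 1·79 + 7, 79 = 11·7 + 2, 7 = 3·2 + 1; back-substituting gives 1 = 49·79 − 45·86, so 79⁻¹ ≡ 49 (mod 86).
For any y ∈ ℤ_{86}, x = 49(y − 58) mod 86 satisfies h(x) = 79·49(y − 58) + 58 ≡ y (since 79·49 ≡ 1 mod 86). So every y has a preimage.
Therefore h is bijective.
Since h is bijective, we find h⁻¹(15): we need 79x ≡ 15 − 58 ≡ 43 (mod 86). Using 79⁻¹ = 49: x ≡ 49·43 = 2107 = 24·86 + 43, so x = 43.
Check: h(43) = 79·43 + 58 = 3455 = 40·86 + 15 ≡ 15 (mod 86).

43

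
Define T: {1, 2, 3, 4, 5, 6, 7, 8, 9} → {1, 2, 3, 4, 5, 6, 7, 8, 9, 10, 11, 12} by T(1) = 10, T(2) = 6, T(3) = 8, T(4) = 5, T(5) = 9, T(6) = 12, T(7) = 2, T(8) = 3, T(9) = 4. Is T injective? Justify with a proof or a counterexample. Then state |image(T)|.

The values T(1), …, T(9) are 10, 6, 8, 5, 9, 12, 2, 3, 4 — all distinct.
So T(u) = T(v) only when u = v, and T is injective.
The image of T is {2, 3, 4, 5, 6, 8, 9, 10, 12}, which has 9 elements.

9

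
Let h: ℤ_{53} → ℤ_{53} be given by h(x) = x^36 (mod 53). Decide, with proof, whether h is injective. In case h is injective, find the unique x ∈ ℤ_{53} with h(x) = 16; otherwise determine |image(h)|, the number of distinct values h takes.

h(2): Repeated squaring mod 53: 2^1 ≡ 2, 2^2 ≡ 2² = 4, 2^4 ≡ 4² = 16, 2^8 ≡ 16² = 256 ≡ 44, 2^16 ≡ 44² = 1936 ≡ 28, 2^32 ≡ 28² = 784 ≡ 42. Since 36 = 32 + 4, 2^36 ≡ 42·16: 42·16 = 672 ≡ 36. So 2^36 ≡ 36 (mod 53).
h(7): Repeated squaring mod 53: 7^1 ≡ 7, 7^2 ≡ 7² = 49, 7^4 ≡ 49² = 2401 ≡ 16, 7^8 ≡ 16² = 256 ≡ 44, 7^16 ≡ 44² = 1936 ≡ 28, 7^32 ≡ 28² = 784 ≡ 42. Since 36 = 32 + 4, 7^36 ≡ 42·16: 42·16 = 672 ≡ 36. So 7^36 ≡ 36 (mod 53).
So h(2) = h(7) = 36 while 2 ≠ 7, thus h is not injective.
Since h is not injective, we determine |image(h)|. Computing x^36 mod 53 for each x (by repeated squaring, reducing mod 53 at every step), the values h(0), h(1), …, h(52) are: 0, 1, 36, 46, 24, 49, 13, 36, 16, 49, 15, 44, 44, 42, 24, 28, 46, 10, 15, 42, 10, 13, 47, 1, 47, 16, 28, 28, 16, 47, 1, 47, 13, 10, 42, 15, 10, 46, 28, 24, 42, 44, 44, 15, 49, 16, 36, 13, 49, 24, 46, 36, 1.
The distinct values are {0, 1, 10, 13, 15, 16, 24, 28, 36, 42, 44, 46, 47, 49}; there are 14 of them.

14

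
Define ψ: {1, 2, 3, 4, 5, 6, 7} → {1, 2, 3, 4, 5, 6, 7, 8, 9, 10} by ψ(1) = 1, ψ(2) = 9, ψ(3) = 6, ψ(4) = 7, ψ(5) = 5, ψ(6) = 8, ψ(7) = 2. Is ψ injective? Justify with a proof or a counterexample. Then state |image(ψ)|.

7

The values ψ(1), …, ψ(7) are 1, 9, 6, 7, 5, 8, 2 — all distinct.
So ψ(s) = ψ(t) only when s = t, and ψ is injective.
The image of ψ is {1, 2, 5, 6, 7, 8, 9}, which has 7 elements.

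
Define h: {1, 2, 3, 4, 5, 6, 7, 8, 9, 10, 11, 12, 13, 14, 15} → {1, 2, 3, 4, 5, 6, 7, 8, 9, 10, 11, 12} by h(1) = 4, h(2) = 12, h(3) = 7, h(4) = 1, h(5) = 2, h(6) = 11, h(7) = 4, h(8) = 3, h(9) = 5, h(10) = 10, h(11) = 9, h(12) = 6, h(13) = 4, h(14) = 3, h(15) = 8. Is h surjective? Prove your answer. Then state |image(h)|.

Every element of the codomain has a preimage: 1 = h(4), 2 = h(5), 3 = h(8), 4 = h(1), 5 = h(9), 6 = h(12), 7 = h(3), 8 = h(15), 9 = h(11), 10 = h(10), 11 = h(6), 12 = h(2).
So h is surjective.
The image of h is {1, 2, 3, 4, 5, 6, 7, 8, 9, 10, 11, 12}, which has 12 elements.

12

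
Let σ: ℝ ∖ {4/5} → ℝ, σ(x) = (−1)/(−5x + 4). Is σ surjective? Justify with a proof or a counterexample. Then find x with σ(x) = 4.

If σ(x) = 0, cross-multiplying gives −5(−1) = 0(−5x + 4), which simplifies to 5 = 0 — false.  So 0 has no preimage and σ is not surjective.
Solving σ(x) = 4: cross-multiplying gives −1 = 4(−5x + 4), which rearranges to 20x = 17, so x = 17/20.

17/20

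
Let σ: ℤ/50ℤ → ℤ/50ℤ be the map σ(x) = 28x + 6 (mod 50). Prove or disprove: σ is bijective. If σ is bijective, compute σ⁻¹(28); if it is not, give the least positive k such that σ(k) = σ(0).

25

We have gcd(28, 50) = 2 > 1. Taking u = 0 and v = 25: σ(0) = 6 and σ(25) = 28·25 + 6 = 706 ≡ 6 (mod 50).
So σ(0) = σ(25) while 0 ≠ 25, therefore σ is not injective, hence not bijective.
Since σ is not bijective, we find the least positive k with σ(k) = σ(0): this means 28k ≡ 0 (mod 50), i.e. 50 ∣ 28k. Since gcd(28, 50) = 2, dividing through by 2 this holds exactly when 25 ∣ 14k, and as gcd(14, 25) = 1, exactly when 25 ∣ k.
The smallest positive such k is 25.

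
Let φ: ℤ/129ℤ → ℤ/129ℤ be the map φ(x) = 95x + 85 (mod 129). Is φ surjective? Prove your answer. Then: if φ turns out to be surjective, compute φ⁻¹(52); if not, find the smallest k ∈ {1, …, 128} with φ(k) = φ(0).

Since gcd(95, 129) = 1, 95 is invertible modulo 129. Euclid's algorithm: 129 = 1·95 + 34, 95 = 2·34 + 27, 34 = 1·27 + 7, 27 = 3·7 + 6, 7 = 1·6 + 1; back-substituting gives 1 = 110·95 − 81·129, so 95⁻¹ ≡ 110 (mod 129).
For any y ∈ ℤ/129ℤ, x = 110(y − 85) mod 129 satisfies φ(x) = 95·110(y − 85) + 85 ≡ y (since 95·110 ≡ 1 mod 129). So every y has a preimage.
Thus φ is surjective.
Since φ is surjective, we compute φ⁻¹(52): solve 95x + 85 ≡ 52 (mod 129), i.e. 95x ≡ 96 (mod 129).
Multiplying by 95⁻¹ = 110 gives x ≡ 110·96 = 10560 = 81·129 + 111 ≡ 111 (mod 129).
Check: φ(111) = 95·111 + 85 = 10630 = 82·129 + 52 ≡ 52 (mod 129).

111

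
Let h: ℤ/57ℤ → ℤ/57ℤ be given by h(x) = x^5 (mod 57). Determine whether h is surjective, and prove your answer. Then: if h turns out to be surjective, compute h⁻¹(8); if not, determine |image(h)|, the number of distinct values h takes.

Computing x^5 mod 57 for each x (by repeated squaring, reducing mod 57 at every step), the values h(0), h(1), …, h(56) are: 0, 1, 32, 15, 55, 47, 24, 49, 50, 54, 22, 26, 27, 52, 29, 21, 4, 44, 18, 19, 20, 51, 34, 17, 9, 43, 11, 12, 16, 41, 45, 46, 14, 48, 40, 23, 6, 37, 38, 39, 13, 53, 36, 28, 5, 30, 31, 35, 3, 7, 8, 33, 10, 2, 42, 25, 56.
Every element of ℤ/57ℤ appears exactly once in this list, so h is a bijection, and in particular surjective.
Since h is surjective, we read off the preimage of 8 from the same table: h(50) = 8, so h⁻¹(8) = 50.

50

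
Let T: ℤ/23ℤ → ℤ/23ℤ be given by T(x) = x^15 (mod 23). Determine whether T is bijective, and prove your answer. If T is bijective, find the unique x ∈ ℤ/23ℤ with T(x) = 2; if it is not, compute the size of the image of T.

Since 23 is prime, the nonzero elements of ℤ/23ℤ form a cyclic group of order 22.
As gcd(15, 22) = 1, raising to the 15th power is a bijection on this group: if a^15 ≡ b^15 then (ab^{−1})^15 = 1, and the only element of order dividing gcd(15, 22) = 1 is 1, so a = b.
With T(0) = 0 this makes T injective on all of ℤ/23ℤ, hence bijective (finite equal-size domain and codomain). In particular T is bijective.
Since T is bijective, we find the preimage of 2. The inverse of x ↦ x^15 on (ℤ/23ℤ)^× is x ↦ x^3, because 15·3 = 45 = 2·22 + 1 ≡ 1 (mod 22) and x^{22} = 1 for x ≠ 0 (Fermat). So T⁻¹(2) = 2^3 mod 23.
Repeated squaring mod 23: 2^1 ≡ 2, 2^2 ≡ 2² = 4. Since 3 = 2 + 1, 2^3 ≡ 4·2: 4·2 = 8. So 2^3 ≡ 8 (mod 23).
Hence T⁻¹(2) = 8.

8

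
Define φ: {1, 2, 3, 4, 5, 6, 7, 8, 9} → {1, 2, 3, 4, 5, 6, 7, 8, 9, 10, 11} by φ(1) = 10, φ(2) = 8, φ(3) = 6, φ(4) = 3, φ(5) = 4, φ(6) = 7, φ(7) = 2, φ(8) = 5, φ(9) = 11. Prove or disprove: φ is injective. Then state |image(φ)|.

9

The values φ(1), …, φ(9) are 10, 8, 6, 3, 4, 7, 2, 5, 11 — all distinct.
So φ(a) = φ(b) only when a = b, and φ is injective.
The image of φ is {2, 3, 4, 5, 6, 7, 8, 10, 11}, which has 9 elements.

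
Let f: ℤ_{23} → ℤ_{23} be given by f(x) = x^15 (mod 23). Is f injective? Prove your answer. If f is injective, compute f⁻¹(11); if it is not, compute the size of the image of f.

Since 23 is prime, the nonzero elements of ℤ_{23} form a cyclic group of order 22.
As gcd(15, 22) = 1, raising to the 15th power is a bijection on this group: if s^15 ≡ t^15 then (st^{−1})^15 = 1, and the only element of order dividing gcd(15, 22) = 1 is 1, so s = t.
With f(0) = 0 this makes f injective on all of ℤ_{23}, hence bijective (finite equal-size domain and codomain). In particular f is injective.
Since f is injective, we find the preimage of 11. The inverse of x ↦ x^15 on (ℤ_{23})^× is x ↦ x^3, because 15·3 = 45 = 2·22 + 1 ≡ 1 (mod 22) and x^{22} = 1 for x ≠ 0 (Fermat). So f⁻¹(11) = 11^3 mod 23.
Repeated squaring mod 23: 11^1 ≡ 11, 11^2 ≡ 11² = 121 ≡ 6. Since 3 = 2 + 1, 11^3 ≡ 6·11: 6·11 = 66 ≡ 20. So 11^3 ≡ 20 (mod 23).
Hence f⁻¹(11) = 20.

20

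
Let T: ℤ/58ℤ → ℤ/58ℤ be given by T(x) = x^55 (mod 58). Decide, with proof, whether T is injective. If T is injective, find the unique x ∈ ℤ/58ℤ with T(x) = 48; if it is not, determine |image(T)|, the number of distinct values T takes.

Computing x^55 mod 58 for each x (by repeated squaring, reducing mod 58 at every step), the values T(0), T(1), …, T(57) are: 0, 1, 44, 39, 22, 35, 34, 25, 40, 13, 32, 37, 46, 9, 56, 31, 20, 41, 50, 55, 16, 47, 4, 53, 52, 7, 48, 43, 28, 29, 30, 15, 10, 51, 6, 5, 54, 11, 42, 3, 8, 17, 38, 27, 2, 49, 12, 21, 26, 45, 18, 33, 24, 23, 36, 19, 14, 57.
Every element of ℤ/58ℤ appears exactly once in this list, so T is a bijection, and in particular injective.
Since T is injective, we read off the preimage of 48 from the same table: T(26) = 48, so T⁻¹(48) = 26.

26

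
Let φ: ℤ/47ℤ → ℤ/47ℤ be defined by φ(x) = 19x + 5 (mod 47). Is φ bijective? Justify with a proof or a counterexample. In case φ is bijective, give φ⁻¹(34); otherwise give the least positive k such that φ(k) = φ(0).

If φ(s) = φ(t), then 19s ≡ 19t (mod 47). Because gcd(19, 47) = 1, we may cancel 19 to get s ≡ t (mod 47).
We now compute 19⁻¹ mod 47 explicitly. Euclid's algorithm: 47 = 2·19 + 9, 19 = 2·9 + 1; back-substituting gives 1 = 5·19 − 2·47, so 19⁻¹ ≡ 5 (mod 47).
For any y ∈ ℤ/47ℤ, x = 5(y − 5) mod 47 satisfies φ(x) = 19·5(y − 5) + 5 ≡ y (since 19·5 ≡ 1 mod 47). So every y has a preimage.
Therefore φ is bijective.
Since φ is bijective, we find φ⁻¹(34): we need 19x ≡ 34 − 5 ≡ 29 (mod 47). Using 19⁻¹ = 5: x ≡ 5·29 = 145 = 3·47 + 4, so x = 4.
Check: φ(4) = 19·4 + 5 = 81 = 1·47 + 34 ≡ 34 (mod 47).

4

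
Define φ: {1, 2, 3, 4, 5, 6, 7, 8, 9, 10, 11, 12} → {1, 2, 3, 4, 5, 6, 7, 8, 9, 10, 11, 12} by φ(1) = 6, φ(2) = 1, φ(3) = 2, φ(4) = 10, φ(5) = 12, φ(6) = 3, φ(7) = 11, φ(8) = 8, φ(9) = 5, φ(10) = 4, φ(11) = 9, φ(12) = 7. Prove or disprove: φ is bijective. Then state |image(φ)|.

The values 6, 1, 2, 10, 12, 3, 11, 8, 5, 4, 9, 7 are a permutation of {1, 2, 3, 4, 5, 6, 7, 8, 9, 10, 11, 12}: each element appears exactly once.
So φ is injective and surjective, hence bijective.
The image of φ is {1, 2, 3, 4, 5, 6, 7, 8, 9, 10, 11, 12}, which has 12 elements.

12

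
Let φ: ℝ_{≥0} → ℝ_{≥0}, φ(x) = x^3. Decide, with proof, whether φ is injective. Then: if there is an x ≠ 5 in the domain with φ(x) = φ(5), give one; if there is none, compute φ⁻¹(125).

On ℝ_{≥0}, x ↦ x^3 is strictly increasing, so φ(u) = φ(v) forces u = v. Thus φ is injective.
Since x ↦ x^3 is strictly increasing on ℝ_{≥0}, it is injective there, so no x ≠ 5 in the domain has φ(x) = φ(5). We therefore compute φ⁻¹(125) = 125^{1/3} = 5 (indeed 5^3 = 125).

5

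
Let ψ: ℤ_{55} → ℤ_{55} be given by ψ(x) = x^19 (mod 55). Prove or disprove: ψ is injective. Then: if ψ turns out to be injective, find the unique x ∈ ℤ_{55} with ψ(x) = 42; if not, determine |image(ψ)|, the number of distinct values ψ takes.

Computing x^19 mod 55 for each x (by repeated squaring, reducing mod 55 at every step), the values ψ(0), ψ(1), …, ψ(54) are: 0, 1, 28, 37, 14, 20, 46, 8, 7, 49, 10, 11, 23, 17, 4, 25, 31, 13, 52, 29, 5, 21, 33, 12, 39, 15, 36, 53, 2, 19, 40, 16, 43, 22, 34, 50, 26, 3, 42, 24, 30, 51, 38, 32, 44, 45, 6, 48, 47, 9, 35, 41, 18, 27, 54.
Every element of ℤ_{55} appears exactly once in this list, so ψ is a bijection, and in particular injective.
Since ψ is injective, we read off the preimage of 42 from the same table: ψ(38) = 42, so ψ⁻¹(42) = 38.

38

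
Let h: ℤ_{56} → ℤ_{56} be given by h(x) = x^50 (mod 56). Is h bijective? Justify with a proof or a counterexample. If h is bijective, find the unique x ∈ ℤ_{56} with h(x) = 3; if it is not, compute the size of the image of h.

8

h(6): Repeated squaring mod 56: 6^1 ≡ 6, 6^2 ≡ 6² = 36, 6^4 ≡ 36² = 1296 ≡ 8, 6^8 ≡ 8² = 64 ≡ 8, 6^16 ≡ 8² = 64 ≡ 8, 6^32 ≡ 8² = 64 ≡ 8. Since 50 = 32 + 16 + 2, 6^50 ≡ 8·8·36: 8·8 = 64 ≡ 8, then 8·36 = 288 ≡ 8. So 6^50 ≡ 8 (mod 56).
h(8): Repeated squaring mod 56: 8^1 ≡ 8, 8^2 ≡ 8² = 64 ≡ 8, 8^4 ≡ 8² = 64 ≡ 8, 8^8 ≡ 8² = 64 ≡ 8, 8^16 ≡ 8² = 64 ≡ 8, 8^32 ≡ 8² = 64 ≡ 8. Since 50 = 32 + 16 + 2, 8^50 ≡ 8·8·8: 8·8 = 64 ≡ 8, then 8·8 = 64 ≡ 8. So 8^50 ≡ 8 (mod 56).
So h(6) = h(8) = 8 while 6 ≠ 8, thus h is not injective, hence not bijective.
Since h is not bijective, we determine |image(h)|. Computing x^50 mod 56 for each x (by repeated squaring, reducing mod 56 at every step), the values h(0), h(1), …, h(55) are: 0, 1, 32, 9, 16, 25, 8, 49, 8, 25, 16, 9, 32, 1, 0, 1, 32, 9, 16, 25, 8, 49, 8, 25, 16, 9, 32, 1, 0, 1, 32, 9, 16, 25, 8, 49, 8, 25, 16, 9, 32, 1, 0, 1, 32, 9, 16, 25, 8, 49, 8, 25, 16, 9, 32, 1.
The distinct values are {0, 1, 8, 9, 16, 25, 32, 49}; there are 8 of them.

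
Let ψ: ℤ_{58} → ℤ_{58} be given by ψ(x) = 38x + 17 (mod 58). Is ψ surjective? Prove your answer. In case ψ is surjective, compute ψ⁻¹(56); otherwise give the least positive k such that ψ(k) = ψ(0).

Since gcd(38, 58) = 2, we have 38x ≡ 0 (mod 2) for all x, so ψ(x) ≡ 1 (mod 2).
But 0 ≢ 1 (mod 2), so 0 ∈ ℤ_{58} has no preimage. So ψ is not surjective.
Since ψ is not surjective, we find the least positive k with ψ(k) = ψ(0): this means 38k ≡ 0 (mod 58), i.e. 58 ∣ 38k. Since gcd(38, 58) = 2, dividing through by 2 this holds exactly when 29 ∣ 19k, and as gcd(19, 29) = 1, exactly when 29 ∣ k.
The smallest positive such k is 29.

29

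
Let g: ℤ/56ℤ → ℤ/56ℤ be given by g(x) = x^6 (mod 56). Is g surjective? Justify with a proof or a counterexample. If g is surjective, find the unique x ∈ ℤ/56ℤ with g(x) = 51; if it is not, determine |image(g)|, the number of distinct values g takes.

4

g(1) = 1^6 = 1.
g(3): Repeated squaring mod 56: 3^1 ≡ 3, 3^2 ≡ 3² = 9, 3^4 ≡ 9² = 81 ≡ 25. Since 6 = 4 + 2, 3^6 ≡ 25·9: 25·9 = 225 ≡ 1. So 3^6 ≡ 1 (mod 56).
So g(1) = g(3) = 1 while 1 ≠ 3, so g is not injective.
A non-injective map from the 56-element set ℤ/56ℤ to itself takes at most 55 distinct values, so it cannot be surjective. So g is not surjective.
Since g is not surjective, we determine |image(g)|. Computing x^6 mod 56 for each x (by repeated squaring, reducing mod 56 at every step), the values g(0), g(1), …, g(55) are: 0, 1, 8, 1, 8, 1, 8, 49, 8, 1, 8, 1, 8, 1, 0, 1, 8, 1, 8, 1, 8, 49, 8, 1, 8, 1, 8, 1, 0, 1, 8, 1, 8, 1, 8, 49, 8, 1, 8, 1, 8, 1, 0, 1, 8, 1, 8, 1, 8, 49, 8, 1, 8, 1, 8, 1.
The distinct values are {0, 1, 8, 49}; there are 4 of them.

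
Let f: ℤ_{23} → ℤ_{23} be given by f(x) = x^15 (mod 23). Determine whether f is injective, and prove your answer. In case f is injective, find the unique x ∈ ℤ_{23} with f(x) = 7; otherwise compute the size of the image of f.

21

Since 23 is prime, the nonzero elements of ℤ_{23} form a cyclic group of order 22.
As gcd(15, 22) = 1, raising to the 15th power is a bijection on this group: if a^15 ≡ b^15 then (ab^{−1})^15 = 1, and the only element of order dividing gcd(15, 22) = 1 is 1, so a = b.
With f(0) = 0 this makes f injective on all of ℤ_{23}, hence bijective (finite equal-size domain and codomain). In particular f is injective.
Since f is injective, we find the preimage of 7. The inverse of x ↦ x^15 on (ℤ_{23})^× is x ↦ x^3, because 15·3 = 45 = 2·22 + 1 ≡ 1 (mod 22) and x^{22} = 1 for x ≠ 0 (Fermat). So f⁻¹(7) = 7^3 mod 23.
Repeated squaring mod 23: 7^1 ≡ 7, 7^2 ≡ 7² = 49 ≡ 3. Since 3 = 2 + 1, 7^3 ≡ 3·7: 3·7 = 21. So 7^3 ≡ 21 (mod 23).
Hence f⁻¹(7) = 21.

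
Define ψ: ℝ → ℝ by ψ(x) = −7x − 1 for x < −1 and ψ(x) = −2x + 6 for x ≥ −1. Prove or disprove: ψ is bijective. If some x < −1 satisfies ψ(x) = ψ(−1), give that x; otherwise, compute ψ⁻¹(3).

Both pieces are strictly decreasing (slopes −7 and −2), so each is injective on its own interval.
The left piece maps (−∞, −1) onto (6, ∞); the right piece maps [−1, ∞) onto (−∞, 8].
These images overlap. In particular ψ(−1) = 8 (right piece), and solving −7x − 1 = 8 on the left piece gives x = −9/7 < −1.
So ψ(−9/7) = ψ(−1) with −9/7 ≠ −1, and ψ is not injective, hence not bijective. This x = −9/7 is the requested value below −1.

-9/7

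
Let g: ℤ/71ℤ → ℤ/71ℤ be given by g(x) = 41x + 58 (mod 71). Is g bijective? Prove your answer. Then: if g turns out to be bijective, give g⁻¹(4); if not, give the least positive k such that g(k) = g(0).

16

Suppose g(u) = g(v) in ℤ/71ℤ. Then 41u + 58 ≡ 41v + 58 (mod 71), thus 41(u − v) ≡ 0 (mod 71).
Since gcd(41, 71) = 1, 41 is invertible modulo 71, hence u − v ≡ 0 (mod 71), i.e. u = v.
We now compute 41⁻¹ mod 71 explicitly. Euclid's algorithm: 71 = 1·41 + 30, 41 = 1·30 + 11, 30 = 2·11 + 8, 11 = 1·8 + 3, 8 = 2·3 + 2, 3 = 1·2 + 1; back-substituting gives 1 = 26·41 − 15·71, so 41⁻¹ ≡ 26 (mod 71).
For any y ∈ ℤ/71ℤ, x = 26(y − 58) mod 71 satisfies g(x) = 41·26(y − 58) + 58 ≡ y (since 41·26 ≡ 1 mod 71). So every y has a preimage.
Hence g is bijective.
Since g is bijective, we compute g⁻¹(4): solve 41x + 58 ≡ 4 (mod 71), i.e. 41x ≡ 17 (mod 71).
Multiplying by 41⁻¹ = 26 gives x ≡ 26·17 = 442 = 6·71 + 16 ≡ 16 (mod 71).
Check: g(16) = 41·16 + 58 = 714 = 10·71 + 4 ≡ 4 (mod 71).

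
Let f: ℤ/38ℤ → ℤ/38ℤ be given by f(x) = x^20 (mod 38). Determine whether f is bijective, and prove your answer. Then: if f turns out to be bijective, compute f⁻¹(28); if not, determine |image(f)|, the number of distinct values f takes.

20

f(18): Repeated squaring mod 38: 18^1 ≡ 18, 18^2 ≡ 18² = 324 ≡ 20, 18^4 ≡ 20² = 400 ≡ 20, 18^8 ≡ 20² = 400 ≡ 20, 18^16 ≡ 20² = 400 ≡ 20. Since 20 = 16 + 4, 18^20 ≡ 20·20: 20·20 = 400 ≡ 20. So 18^20 ≡ 20 (mod 38).
f(20): Repeated squaring mod 38: 20^1 ≡ 20, 20^2 ≡ 20² = 400 ≡ 20, 20^4 ≡ 20² = 400 ≡ 20, 20^8 ≡ 20² = 400 ≡ 20, 20^16 ≡ 20² = 400 ≡ 20. Since 20 = 16 + 4, 20^20 ≡ 20·20: 20·20 = 400 ≡ 20. So 20^20 ≡ 20 (mod 38).
So f(18) = f(20) = 20 while 18 ≠ 20, therefore f is not injective, hence not bijective.
Since f is not bijective, we determine |image(f)|. Computing x^20 mod 38 for each x (by repeated squaring, reducing mod 38 at every step), the values f(0), f(1), …, f(37) are: 0, 1, 4, 9, 16, 25, 36, 11, 26, 5, 24, 7, 30, 17, 6, 35, 28, 23, 20, 19, 20, 23, 28, 35, 6, 17, 30, 7, 24, 5, 26, 11, 36, 25, 16, 9, 4, 1.
The distinct values are {0, 1, 4, 5, 6, 7, 9, 11, 16, 17, 19, 20, 23, 24, 25, 26, 28, 30, 35, 36}; there are 20 of them.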